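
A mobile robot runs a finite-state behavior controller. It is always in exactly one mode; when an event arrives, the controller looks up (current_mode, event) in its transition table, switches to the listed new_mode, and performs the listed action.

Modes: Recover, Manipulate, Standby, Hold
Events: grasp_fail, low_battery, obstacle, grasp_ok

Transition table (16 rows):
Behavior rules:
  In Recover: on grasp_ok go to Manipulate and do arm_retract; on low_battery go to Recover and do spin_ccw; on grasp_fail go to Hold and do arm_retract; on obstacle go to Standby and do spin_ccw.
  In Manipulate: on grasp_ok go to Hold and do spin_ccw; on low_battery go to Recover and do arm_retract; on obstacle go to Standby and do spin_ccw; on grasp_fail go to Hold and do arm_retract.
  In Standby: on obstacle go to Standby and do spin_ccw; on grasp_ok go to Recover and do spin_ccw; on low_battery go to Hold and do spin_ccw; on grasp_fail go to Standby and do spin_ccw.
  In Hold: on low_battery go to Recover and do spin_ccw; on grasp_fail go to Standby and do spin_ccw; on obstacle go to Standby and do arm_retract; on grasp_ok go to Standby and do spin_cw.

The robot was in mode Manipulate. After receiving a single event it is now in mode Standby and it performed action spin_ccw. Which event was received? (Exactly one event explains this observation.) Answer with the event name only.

obstacle

try grasp_fail: (Manipulate, grasp_fail) → (Hold, arm_retract)
try low_battery: (Manipulate, low_battery) → (Recover, arm_retract)
try obstacle: (Manipulate, obstacle) → (Standby, spin_ccw)  ← matches
try grasp_ok: (Manipulate, grasp_ok) → (Hold, spin_ccw)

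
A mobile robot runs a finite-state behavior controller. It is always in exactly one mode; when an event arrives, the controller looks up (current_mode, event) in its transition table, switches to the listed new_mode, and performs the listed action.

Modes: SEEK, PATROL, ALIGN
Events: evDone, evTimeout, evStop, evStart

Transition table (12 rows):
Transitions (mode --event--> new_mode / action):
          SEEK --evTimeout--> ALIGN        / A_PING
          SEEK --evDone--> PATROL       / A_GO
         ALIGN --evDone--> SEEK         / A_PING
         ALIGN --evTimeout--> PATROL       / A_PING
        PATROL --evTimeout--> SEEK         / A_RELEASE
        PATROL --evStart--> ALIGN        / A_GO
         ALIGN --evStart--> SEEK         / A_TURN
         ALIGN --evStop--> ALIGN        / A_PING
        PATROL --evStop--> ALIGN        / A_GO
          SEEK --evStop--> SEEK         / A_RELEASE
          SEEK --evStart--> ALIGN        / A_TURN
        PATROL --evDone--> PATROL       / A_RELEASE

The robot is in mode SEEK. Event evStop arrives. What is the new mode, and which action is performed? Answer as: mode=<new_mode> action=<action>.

current mode = SEEK; filter table to that mode:
  (SEEK, evTimeout) → (ALIGN, A_PING)
  (SEEK, evDone) → (PATROL, A_GO)
  (SEEK, evStop) → (SEEK, A_RELEASE)  ← event matches
  (SEEK, evStart) → (ALIGN, A_TURN)
event = evStop selects (SEEK, A_RELEASE)

mode=SEEK action=A_RELEASE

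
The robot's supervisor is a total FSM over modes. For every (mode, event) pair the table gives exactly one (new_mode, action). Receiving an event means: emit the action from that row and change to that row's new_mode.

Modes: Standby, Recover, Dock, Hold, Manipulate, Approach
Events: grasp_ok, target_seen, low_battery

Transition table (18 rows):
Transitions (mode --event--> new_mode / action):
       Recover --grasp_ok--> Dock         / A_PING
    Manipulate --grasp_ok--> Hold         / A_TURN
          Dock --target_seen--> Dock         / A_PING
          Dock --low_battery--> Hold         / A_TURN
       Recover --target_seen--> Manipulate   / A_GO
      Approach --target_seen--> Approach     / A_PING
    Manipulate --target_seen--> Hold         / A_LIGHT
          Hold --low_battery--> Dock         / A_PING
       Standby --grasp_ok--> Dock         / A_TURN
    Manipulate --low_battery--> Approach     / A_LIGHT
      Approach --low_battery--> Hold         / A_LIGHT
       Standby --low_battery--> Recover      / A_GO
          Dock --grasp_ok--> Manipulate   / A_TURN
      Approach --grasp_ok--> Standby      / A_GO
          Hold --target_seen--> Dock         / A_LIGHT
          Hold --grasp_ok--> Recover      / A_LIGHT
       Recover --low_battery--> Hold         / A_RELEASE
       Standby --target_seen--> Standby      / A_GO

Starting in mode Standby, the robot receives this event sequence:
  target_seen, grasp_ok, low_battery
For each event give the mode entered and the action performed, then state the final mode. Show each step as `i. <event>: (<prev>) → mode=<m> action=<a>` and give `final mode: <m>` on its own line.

1. target_seen: (Standby) → mode=Standby action=A_GO
2. grasp_ok: (Standby) → mode=Dock action=A_TURN
3. low_battery: (Dock) → mode=Hold action=A_TURN

final mode: Hold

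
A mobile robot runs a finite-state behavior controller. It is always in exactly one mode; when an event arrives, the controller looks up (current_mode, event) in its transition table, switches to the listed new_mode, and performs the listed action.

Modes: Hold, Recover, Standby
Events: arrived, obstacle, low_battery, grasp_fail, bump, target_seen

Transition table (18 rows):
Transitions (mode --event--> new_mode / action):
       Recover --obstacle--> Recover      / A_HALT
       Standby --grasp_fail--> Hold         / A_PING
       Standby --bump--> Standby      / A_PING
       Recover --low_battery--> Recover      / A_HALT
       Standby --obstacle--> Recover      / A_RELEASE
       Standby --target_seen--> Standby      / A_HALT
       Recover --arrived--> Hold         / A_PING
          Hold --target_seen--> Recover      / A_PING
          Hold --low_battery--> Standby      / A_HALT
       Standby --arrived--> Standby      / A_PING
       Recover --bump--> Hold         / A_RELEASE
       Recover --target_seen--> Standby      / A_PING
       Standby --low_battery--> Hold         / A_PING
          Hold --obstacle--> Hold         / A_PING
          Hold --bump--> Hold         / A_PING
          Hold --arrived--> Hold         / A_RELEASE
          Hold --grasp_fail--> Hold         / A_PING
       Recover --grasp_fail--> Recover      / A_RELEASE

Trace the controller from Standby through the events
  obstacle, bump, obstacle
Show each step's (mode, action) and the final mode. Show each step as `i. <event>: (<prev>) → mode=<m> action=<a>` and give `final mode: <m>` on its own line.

final mode: Hold

1. obstacle: (Standby) → mode=Recover action=A_RELEASE
2. bump: (Recover) → mode=Hold action=A_RELEASE
3. obstacle: (Hold) → mode=Hold action=A_PING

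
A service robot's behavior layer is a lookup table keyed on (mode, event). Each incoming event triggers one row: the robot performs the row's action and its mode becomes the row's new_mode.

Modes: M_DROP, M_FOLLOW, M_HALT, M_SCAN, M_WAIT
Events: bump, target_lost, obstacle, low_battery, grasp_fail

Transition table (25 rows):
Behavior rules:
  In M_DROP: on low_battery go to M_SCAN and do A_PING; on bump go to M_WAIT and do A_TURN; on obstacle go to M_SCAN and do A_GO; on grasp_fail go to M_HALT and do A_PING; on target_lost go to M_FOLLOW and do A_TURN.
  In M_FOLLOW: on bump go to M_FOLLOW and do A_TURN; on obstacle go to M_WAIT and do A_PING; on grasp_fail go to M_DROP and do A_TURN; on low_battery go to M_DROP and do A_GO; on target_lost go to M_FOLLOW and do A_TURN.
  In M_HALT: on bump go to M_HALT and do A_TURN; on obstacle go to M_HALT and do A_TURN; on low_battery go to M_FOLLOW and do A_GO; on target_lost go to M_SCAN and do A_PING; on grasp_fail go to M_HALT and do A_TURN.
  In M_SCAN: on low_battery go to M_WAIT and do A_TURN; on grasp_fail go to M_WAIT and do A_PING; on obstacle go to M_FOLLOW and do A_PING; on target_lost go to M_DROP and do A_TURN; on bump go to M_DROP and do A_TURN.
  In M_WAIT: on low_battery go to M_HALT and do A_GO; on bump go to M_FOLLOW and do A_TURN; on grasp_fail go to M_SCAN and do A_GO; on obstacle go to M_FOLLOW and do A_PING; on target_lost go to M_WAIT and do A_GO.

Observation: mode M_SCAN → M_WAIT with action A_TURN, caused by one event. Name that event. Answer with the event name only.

low_battery

try bump: (M_SCAN, bump) → (M_DROP, A_TURN)
try target_lost: (M_SCAN, target_lost) → (M_DROP, A_TURN)
try obstacle: (M_SCAN, obstacle) → (M_FOLLOW, A_PING)
try low_battery: (M_SCAN, low_battery) → (M_WAIT, A_TURN)  ← matches
try grasp_fail: (M_SCAN, grasp_fail) → (M_WAIT, A_PING)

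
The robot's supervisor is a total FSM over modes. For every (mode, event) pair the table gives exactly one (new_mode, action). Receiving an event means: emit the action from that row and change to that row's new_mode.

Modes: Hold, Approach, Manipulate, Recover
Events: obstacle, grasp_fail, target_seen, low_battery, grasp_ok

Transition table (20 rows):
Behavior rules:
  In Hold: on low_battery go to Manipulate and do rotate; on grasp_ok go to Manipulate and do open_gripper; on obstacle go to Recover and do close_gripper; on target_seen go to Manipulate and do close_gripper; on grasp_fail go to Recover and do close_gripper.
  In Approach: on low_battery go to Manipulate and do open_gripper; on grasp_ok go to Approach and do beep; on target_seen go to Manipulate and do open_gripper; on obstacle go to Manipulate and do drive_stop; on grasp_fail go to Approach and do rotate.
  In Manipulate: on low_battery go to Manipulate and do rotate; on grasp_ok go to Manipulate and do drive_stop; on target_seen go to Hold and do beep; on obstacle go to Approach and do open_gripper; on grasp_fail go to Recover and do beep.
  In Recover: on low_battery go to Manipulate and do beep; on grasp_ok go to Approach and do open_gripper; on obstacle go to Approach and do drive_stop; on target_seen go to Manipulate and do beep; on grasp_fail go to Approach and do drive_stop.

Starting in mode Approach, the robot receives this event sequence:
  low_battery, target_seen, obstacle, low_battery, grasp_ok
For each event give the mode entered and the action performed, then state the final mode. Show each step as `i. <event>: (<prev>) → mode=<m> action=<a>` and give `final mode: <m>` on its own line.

1. low_battery: (Approach) → mode=Manipulate action=open_gripper
2. target_seen: (Manipulate) → mode=Hold action=beep
3. obstacle: (Hold) → mode=Recover action=close_gripper
4. low_battery: (Recover) → mode=Manipulate action=beep
5. grasp_ok: (Manipulate) → mode=Manipulate action=drive_stop

final mode: Manipulate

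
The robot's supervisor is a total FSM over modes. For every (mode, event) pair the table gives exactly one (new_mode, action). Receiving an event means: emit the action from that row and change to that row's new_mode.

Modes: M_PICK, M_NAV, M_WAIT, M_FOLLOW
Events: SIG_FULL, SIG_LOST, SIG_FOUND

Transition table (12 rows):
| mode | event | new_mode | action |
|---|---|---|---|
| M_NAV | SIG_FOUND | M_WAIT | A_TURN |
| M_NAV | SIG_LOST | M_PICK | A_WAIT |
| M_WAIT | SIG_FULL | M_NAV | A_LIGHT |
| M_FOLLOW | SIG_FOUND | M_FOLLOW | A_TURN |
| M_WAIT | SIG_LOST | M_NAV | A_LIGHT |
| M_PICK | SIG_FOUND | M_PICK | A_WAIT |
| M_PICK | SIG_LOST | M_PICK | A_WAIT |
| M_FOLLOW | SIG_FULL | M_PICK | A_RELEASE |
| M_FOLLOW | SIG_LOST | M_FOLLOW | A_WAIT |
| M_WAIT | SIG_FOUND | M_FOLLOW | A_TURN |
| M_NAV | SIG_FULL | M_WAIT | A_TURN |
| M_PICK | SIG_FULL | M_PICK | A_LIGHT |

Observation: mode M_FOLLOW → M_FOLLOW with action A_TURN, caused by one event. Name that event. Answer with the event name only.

try SIG_FULL: (M_FOLLOW, SIG_FULL) → (M_PICK, A_RELEASE)
try SIG_LOST: (M_FOLLOW, SIG_LOST) → (M_FOLLOW, A_WAIT)
try SIG_FOUND: (M_FOLLOW, SIG_FOUND) → (M_FOLLOW, A_TURN)  ← matches

SIG_FOUND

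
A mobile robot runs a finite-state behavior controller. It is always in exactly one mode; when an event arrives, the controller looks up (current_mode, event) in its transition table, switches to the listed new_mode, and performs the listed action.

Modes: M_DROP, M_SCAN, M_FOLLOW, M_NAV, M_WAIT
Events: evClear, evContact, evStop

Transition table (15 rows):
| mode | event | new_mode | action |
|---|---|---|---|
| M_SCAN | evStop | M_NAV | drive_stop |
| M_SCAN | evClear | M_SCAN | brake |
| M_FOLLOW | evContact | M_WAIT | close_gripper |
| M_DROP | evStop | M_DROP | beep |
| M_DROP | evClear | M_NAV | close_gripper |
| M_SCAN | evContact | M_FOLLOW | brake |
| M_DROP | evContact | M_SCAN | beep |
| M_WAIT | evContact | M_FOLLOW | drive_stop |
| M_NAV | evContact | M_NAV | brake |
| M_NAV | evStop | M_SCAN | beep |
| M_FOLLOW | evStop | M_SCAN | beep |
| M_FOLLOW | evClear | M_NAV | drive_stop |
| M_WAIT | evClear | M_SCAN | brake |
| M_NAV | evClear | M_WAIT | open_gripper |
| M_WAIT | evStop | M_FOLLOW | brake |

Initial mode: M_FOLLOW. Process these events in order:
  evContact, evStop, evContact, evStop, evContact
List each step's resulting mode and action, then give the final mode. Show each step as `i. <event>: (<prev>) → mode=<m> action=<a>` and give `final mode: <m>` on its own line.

final mode: M_WAIT

1. evContact: (M_FOLLOW) → mode=M_WAIT action=close_gripper
2. evStop: (M_WAIT) → mode=M_FOLLOW action=brake
3. evContact: (M_FOLLOW) → mode=M_WAIT action=close_gripper
4. evStop: (M_WAIT) → mode=M_FOLLOW action=brake
5. evContact: (M_FOLLOW) → mode=M_WAIT action=close_gripper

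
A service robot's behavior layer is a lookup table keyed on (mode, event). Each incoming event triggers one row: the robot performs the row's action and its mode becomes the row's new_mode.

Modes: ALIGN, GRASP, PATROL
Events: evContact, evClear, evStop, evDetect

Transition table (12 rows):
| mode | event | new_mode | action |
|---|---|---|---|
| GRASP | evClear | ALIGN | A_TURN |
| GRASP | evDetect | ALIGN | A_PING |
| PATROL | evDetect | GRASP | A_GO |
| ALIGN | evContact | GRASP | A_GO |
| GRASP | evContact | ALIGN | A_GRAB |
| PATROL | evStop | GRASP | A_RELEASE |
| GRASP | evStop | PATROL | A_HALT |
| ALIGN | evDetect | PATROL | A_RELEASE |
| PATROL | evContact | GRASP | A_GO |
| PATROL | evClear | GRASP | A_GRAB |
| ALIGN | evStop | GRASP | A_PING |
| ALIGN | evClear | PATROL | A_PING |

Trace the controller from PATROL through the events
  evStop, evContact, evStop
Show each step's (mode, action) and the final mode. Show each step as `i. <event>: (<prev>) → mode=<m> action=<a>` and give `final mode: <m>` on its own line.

final mode: GRASP

1. evStop: (PATROL) → mode=GRASP action=A_RELEASE
2. evContact: (GRASP) → mode=ALIGN action=A_GRAB
3. evStop: (ALIGN) → mode=GRASP action=A_PING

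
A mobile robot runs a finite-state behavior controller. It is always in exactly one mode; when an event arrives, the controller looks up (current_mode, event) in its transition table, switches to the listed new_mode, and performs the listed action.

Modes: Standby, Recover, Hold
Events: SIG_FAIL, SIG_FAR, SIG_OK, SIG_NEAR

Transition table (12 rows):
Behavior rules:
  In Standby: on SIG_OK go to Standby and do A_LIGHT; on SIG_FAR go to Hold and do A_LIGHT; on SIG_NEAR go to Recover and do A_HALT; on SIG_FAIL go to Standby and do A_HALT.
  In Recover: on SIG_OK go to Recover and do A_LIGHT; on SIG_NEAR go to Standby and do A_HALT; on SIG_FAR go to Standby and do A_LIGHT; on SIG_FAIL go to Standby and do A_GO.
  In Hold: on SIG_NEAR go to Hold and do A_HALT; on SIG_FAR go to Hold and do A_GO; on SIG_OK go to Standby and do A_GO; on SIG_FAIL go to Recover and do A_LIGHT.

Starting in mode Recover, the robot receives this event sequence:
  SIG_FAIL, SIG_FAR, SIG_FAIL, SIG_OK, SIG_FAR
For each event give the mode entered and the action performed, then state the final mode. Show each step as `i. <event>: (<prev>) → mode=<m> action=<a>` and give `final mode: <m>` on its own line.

1. SIG_FAIL: (Recover) → mode=Standby action=A_GO
2. SIG_FAR: (Standby) → mode=Hold action=A_LIGHT
3. SIG_FAIL: (Hold) → mode=Recover action=A_LIGHT
4. SIG_OK: (Recover) → mode=Recover action=A_LIGHT
5. SIG_FAR: (Recover) → mode=Standby action=A_LIGHT

final mode: Standby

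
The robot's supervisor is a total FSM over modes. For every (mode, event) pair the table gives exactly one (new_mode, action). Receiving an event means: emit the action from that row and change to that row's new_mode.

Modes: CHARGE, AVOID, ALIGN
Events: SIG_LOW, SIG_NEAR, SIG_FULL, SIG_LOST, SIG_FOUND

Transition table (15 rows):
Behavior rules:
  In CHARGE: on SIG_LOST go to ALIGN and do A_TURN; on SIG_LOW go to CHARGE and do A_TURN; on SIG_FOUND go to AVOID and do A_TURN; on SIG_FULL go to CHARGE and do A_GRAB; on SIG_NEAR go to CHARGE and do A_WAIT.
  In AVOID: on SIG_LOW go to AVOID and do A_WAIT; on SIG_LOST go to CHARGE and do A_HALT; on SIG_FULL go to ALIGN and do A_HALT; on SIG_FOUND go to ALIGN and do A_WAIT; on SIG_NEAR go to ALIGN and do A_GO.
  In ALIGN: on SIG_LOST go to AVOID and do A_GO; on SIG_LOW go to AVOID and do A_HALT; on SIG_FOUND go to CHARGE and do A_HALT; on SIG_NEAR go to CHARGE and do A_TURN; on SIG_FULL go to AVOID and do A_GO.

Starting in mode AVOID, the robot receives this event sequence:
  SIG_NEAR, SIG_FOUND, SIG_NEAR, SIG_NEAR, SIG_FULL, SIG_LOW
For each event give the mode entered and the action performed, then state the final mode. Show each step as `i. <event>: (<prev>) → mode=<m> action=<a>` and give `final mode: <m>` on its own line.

final mode: CHARGE

1. SIG_NEAR: (AVOID) → mode=ALIGN action=A_GO
2. SIG_FOUND: (ALIGN) → mode=CHARGE action=A_HALT
3. SIG_NEAR: (CHARGE) → mode=CHARGE action=A_WAIT
4. SIG_NEAR: (CHARGE) → mode=CHARGE action=A_WAIT
5. SIG_FULL: (CHARGE) → mode=CHARGE action=A_GRAB
6. SIG_LOW: (CHARGE) → mode=CHARGE action=A_TURN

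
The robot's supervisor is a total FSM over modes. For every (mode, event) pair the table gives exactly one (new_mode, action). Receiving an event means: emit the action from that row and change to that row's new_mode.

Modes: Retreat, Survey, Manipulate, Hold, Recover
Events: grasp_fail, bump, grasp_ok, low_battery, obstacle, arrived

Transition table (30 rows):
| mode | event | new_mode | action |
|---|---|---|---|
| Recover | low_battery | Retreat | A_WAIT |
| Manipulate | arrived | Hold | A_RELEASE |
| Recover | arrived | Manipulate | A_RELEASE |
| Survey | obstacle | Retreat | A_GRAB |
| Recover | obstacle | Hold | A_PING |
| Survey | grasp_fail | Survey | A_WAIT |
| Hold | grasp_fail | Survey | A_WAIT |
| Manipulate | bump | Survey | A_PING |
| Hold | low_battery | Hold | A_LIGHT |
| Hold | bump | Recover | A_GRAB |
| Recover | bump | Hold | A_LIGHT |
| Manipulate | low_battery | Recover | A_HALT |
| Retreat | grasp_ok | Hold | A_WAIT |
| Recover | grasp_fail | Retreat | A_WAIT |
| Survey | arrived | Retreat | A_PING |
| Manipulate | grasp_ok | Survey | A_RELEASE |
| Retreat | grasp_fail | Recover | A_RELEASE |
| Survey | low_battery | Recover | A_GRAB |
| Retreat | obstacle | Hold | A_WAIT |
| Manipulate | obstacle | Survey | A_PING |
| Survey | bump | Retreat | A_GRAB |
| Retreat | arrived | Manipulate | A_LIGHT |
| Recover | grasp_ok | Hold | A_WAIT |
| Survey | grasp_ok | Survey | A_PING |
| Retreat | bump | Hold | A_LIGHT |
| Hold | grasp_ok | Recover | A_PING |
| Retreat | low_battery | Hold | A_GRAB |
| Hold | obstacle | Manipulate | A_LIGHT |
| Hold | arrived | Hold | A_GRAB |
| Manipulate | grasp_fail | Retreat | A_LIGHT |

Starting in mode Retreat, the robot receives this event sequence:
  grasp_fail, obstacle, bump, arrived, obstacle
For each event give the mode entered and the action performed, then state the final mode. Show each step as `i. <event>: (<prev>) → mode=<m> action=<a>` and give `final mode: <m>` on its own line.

final mode: Survey

1. grasp_fail: (Retreat) → mode=Recover action=A_RELEASE
2. obstacle: (Recover) → mode=Hold action=A_PING
3. bump: (Hold) → mode=Recover action=A_GRAB
4. arrived: (Recover) → mode=Manipulate action=A_RELEASE
5. obstacle: (Manipulate) → mode=Survey action=A_PING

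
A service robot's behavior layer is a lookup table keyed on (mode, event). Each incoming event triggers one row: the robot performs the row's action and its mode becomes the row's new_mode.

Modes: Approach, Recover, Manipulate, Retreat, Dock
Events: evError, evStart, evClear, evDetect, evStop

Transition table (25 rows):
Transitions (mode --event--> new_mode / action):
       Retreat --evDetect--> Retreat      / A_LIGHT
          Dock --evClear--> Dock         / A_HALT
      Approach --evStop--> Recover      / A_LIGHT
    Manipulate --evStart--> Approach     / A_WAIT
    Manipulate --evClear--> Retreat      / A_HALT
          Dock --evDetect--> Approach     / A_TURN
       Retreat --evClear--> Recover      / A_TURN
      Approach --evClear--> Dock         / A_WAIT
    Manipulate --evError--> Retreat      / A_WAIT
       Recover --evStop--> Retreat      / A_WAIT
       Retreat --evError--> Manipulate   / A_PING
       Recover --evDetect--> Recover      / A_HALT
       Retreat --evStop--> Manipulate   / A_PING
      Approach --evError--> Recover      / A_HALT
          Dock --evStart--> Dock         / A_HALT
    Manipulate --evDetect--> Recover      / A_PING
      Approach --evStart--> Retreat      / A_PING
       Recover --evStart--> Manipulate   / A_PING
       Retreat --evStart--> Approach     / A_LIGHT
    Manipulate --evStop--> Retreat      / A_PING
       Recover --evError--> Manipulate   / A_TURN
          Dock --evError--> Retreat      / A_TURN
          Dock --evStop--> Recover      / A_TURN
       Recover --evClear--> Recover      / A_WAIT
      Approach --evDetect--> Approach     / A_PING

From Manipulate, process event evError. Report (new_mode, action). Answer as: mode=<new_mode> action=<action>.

mode=Retreat action=A_WAIT

current mode = Manipulate; filter table to that mode:
  (Manipulate, evStart) → (Approach, A_WAIT)
  (Manipulate, evClear) → (Retreat, A_HALT)
  (Manipulate, evError) → (Retreat, A_WAIT)  ← event matches
  (Manipulate, evDetect) → (Recover, A_PING)
  (Manipulate, evStop) → (Retreat, A_PING)
event = evError selects (Retreat, A_WAIT)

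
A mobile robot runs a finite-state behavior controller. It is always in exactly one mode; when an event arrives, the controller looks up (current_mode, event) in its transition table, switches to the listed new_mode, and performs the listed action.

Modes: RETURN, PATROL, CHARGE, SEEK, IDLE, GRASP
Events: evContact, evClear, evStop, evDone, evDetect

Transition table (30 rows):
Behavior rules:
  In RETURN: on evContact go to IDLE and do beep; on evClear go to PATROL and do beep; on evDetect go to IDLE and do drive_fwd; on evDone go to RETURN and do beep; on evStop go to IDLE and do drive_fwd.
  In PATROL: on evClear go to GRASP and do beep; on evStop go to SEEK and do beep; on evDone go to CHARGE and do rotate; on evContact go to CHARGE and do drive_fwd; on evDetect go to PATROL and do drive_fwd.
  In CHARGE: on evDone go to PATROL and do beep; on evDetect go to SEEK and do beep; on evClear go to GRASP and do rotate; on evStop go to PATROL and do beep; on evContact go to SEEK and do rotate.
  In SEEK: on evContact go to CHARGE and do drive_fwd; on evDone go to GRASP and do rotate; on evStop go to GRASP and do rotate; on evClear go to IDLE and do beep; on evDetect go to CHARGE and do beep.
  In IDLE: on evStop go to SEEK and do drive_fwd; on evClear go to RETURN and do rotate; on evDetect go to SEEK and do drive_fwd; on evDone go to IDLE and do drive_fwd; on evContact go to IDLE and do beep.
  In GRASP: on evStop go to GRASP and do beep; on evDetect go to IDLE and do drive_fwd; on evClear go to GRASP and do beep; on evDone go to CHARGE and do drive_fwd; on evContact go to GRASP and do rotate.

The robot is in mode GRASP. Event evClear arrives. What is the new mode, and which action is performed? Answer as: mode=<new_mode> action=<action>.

current mode = GRASP; filter table to that mode:
  (GRASP, evStop) → (GRASP, beep)
  (GRASP, evDetect) → (IDLE, drive_fwd)
  (GRASP, evClear) → (GRASP, beep)  ← event matches
  (GRASP, evDone) → (CHARGE, drive_fwd)
  (GRASP, evContact) → (GRASP, rotate)
event = evClear selects (GRASP, beep)

mode=GRASP action=beep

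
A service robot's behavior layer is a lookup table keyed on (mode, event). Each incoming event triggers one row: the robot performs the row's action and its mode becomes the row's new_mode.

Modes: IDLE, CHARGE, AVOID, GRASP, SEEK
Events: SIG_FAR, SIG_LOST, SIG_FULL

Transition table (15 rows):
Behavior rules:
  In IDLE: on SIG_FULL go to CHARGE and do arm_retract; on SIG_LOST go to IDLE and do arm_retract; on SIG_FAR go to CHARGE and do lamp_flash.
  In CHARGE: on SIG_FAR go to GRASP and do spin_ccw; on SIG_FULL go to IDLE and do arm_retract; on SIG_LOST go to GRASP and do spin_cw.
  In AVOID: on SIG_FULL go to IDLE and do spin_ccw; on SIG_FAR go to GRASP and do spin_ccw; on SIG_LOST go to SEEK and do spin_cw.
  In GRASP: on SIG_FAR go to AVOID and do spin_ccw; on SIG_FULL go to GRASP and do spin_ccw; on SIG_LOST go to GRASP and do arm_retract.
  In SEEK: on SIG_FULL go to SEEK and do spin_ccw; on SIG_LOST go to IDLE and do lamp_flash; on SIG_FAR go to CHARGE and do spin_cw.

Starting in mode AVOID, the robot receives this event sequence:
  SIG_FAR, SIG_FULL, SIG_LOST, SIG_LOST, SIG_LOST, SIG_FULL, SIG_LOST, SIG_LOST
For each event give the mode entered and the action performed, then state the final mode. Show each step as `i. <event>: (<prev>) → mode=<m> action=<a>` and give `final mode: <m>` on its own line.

1. SIG_FAR: (AVOID) → mode=GRASP action=spin_ccw
2. SIG_FULL: (GRASP) → mode=GRASP action=spin_ccw
3. SIG_LOST: (GRASP) → mode=GRASP action=arm_retract
4. SIG_LOST: (GRASP) → mode=GRASP action=arm_retract
5. SIG_LOST: (GRASP) → mode=GRASP action=arm_retract
6. SIG_FULL: (GRASP) → mode=GRASP action=spin_ccw
7. SIG_LOST: (GRASP) → mode=GRASP action=arm_retract
8. SIG_LOST: (GRASP) → mode=GRASP action=arm_retract

final mode: GRASP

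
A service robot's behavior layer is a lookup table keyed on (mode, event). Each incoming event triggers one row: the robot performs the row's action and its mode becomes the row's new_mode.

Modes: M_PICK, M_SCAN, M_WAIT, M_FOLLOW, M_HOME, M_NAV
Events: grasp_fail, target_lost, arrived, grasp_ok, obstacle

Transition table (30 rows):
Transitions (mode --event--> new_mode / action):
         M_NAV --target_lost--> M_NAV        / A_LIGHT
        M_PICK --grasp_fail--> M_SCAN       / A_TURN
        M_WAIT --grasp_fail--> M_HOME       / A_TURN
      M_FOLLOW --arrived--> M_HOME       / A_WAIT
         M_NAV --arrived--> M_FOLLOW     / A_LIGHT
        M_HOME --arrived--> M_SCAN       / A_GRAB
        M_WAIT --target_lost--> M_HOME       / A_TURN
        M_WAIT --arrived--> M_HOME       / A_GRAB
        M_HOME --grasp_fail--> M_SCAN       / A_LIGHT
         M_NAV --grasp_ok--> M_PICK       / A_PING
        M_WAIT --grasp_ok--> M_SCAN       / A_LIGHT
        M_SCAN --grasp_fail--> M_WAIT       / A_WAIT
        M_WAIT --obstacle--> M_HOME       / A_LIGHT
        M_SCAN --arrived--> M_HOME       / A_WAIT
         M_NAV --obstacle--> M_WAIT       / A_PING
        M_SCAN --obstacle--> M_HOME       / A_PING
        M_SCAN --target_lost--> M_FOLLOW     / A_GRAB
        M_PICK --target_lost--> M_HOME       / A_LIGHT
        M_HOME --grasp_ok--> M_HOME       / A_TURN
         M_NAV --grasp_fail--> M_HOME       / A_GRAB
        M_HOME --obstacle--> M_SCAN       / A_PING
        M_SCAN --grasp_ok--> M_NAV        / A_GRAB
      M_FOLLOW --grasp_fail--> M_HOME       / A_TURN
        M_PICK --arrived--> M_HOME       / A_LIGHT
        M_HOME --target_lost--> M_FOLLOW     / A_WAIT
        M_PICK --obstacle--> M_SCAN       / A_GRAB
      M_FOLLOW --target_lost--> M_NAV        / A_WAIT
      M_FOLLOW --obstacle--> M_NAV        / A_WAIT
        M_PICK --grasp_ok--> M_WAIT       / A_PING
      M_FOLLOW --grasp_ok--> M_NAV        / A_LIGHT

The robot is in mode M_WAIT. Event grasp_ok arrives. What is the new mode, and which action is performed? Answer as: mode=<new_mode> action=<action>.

current mode = M_WAIT; filter table to that mode:
  (M_WAIT, grasp_fail) → (M_HOME, A_TURN)
  (M_WAIT, target_lost) → (M_HOME, A_TURN)
  (M_WAIT, arrived) → (M_HOME, A_GRAB)
  (M_WAIT, grasp_ok) → (M_SCAN, A_LIGHT)  ← event matches
  (M_WAIT, obstacle) → (M_HOME, A_LIGHT)
event = grasp_ok selects (M_SCAN, A_LIGHT)

mode=M_SCAN action=A_LIGHT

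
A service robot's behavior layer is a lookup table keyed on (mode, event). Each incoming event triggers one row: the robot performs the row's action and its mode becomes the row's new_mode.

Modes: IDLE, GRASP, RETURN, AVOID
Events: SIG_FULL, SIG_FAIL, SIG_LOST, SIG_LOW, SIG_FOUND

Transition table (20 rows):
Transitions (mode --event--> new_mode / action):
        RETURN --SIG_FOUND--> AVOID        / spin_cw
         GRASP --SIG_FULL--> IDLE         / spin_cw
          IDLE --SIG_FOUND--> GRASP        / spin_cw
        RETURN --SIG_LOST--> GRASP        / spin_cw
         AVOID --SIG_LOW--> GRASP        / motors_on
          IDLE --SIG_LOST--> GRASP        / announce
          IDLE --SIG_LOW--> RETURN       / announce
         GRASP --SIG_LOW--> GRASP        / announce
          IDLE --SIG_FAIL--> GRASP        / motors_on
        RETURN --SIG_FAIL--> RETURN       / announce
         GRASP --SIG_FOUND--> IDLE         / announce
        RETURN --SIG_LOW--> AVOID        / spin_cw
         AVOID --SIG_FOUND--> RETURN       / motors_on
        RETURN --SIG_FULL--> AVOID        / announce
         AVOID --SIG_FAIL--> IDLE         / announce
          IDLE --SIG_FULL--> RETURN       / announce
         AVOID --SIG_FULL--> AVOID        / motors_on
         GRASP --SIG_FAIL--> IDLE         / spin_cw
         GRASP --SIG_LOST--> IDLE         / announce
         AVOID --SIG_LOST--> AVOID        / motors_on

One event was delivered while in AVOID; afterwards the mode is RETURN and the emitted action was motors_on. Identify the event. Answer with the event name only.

SIG_FOUND

try SIG_FULL: (AVOID, SIG_FULL) → (AVOID, motors_on)
try SIG_FAIL: (AVOID, SIG_FAIL) → (IDLE, announce)
try SIG_LOST: (AVOID, SIG_LOST) → (AVOID, motors_on)
try SIG_LOW: (AVOID, SIG_LOW) → (GRASP, motors_on)
try SIG_FOUND: (AVOID, SIG_FOUND) → (RETURN, motors_on)  ← matches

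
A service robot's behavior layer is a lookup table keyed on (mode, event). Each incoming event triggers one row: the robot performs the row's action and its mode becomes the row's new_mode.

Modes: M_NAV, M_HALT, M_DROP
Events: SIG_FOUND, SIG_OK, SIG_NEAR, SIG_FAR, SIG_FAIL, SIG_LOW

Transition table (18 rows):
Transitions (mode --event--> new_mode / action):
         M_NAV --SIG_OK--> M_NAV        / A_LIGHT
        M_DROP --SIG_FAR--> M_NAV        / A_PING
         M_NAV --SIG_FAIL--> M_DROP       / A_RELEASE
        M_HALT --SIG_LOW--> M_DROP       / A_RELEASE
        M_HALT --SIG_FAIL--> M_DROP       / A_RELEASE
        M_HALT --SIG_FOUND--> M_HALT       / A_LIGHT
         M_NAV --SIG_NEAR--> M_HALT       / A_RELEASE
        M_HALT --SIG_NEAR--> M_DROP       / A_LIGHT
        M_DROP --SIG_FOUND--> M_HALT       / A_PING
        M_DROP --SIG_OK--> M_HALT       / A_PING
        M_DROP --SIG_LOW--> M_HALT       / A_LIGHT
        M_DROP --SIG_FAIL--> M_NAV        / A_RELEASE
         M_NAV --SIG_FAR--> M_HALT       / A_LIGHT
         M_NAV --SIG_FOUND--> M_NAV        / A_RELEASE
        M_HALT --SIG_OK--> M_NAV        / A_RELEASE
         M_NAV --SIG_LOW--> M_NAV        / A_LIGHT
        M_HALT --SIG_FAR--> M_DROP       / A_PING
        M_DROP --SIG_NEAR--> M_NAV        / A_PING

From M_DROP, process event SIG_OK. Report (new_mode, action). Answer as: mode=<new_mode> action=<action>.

mode=M_HALT action=A_PING

current mode = M_DROP; filter table to that mode:
  (M_DROP, SIG_FAR) → (M_NAV, A_PING)
  (M_DROP, SIG_FOUND) → (M_HALT, A_PING)
  (M_DROP, SIG_OK) → (M_HALT, A_PING)  ← event matches
  (M_DROP, SIG_LOW) → (M_HALT, A_LIGHT)
  (M_DROP, SIG_FAIL) → (M_NAV, A_RELEASE)
  (M_DROP, SIG_NEAR) → (M_NAV, A_PING)
event = SIG_OK selects (M_HALT, A_PING)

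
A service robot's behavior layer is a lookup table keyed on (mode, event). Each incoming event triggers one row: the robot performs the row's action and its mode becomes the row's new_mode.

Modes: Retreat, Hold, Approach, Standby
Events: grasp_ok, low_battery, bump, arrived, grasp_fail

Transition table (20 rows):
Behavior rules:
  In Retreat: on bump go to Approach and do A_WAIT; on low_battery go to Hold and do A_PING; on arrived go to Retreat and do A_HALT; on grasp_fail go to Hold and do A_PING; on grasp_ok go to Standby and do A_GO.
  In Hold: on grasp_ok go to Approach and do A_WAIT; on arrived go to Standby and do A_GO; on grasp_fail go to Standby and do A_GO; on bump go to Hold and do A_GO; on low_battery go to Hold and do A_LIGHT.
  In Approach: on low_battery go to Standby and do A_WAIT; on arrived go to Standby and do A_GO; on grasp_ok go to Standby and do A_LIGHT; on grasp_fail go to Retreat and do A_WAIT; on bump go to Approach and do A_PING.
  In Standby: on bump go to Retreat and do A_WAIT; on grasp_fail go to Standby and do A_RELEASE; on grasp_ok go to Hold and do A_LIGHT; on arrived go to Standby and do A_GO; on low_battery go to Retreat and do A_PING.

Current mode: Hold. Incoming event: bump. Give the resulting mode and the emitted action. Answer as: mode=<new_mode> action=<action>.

mode=Hold action=A_GO

current mode = Hold; filter table to that mode:
  (Hold, grasp_ok) → (Approach, A_WAIT)
  (Hold, arrived) → (Standby, A_GO)
  (Hold, grasp_fail) → (Standby, A_GO)
  (Hold, bump) → (Hold, A_GO)  ← event matches
  (Hold, low_battery) → (Hold, A_LIGHT)
event = bump selects (Hold, A_GO)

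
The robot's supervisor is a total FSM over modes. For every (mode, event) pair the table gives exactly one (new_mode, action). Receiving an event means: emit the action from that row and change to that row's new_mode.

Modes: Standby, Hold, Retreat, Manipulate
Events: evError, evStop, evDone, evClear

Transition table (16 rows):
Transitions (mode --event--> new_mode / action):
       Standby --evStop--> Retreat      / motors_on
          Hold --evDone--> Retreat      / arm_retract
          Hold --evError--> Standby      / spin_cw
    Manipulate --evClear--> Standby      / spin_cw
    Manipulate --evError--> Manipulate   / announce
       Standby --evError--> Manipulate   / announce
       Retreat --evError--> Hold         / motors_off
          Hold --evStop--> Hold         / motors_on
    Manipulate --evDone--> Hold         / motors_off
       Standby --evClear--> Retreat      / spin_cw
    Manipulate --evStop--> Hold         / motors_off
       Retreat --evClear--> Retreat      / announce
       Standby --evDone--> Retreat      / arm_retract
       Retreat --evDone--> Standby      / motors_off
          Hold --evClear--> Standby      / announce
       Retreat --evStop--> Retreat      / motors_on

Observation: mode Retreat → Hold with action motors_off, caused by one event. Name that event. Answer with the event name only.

evError

try evError: (Retreat, evError) → (Hold, motors_off)  ← matches
try evStop: (Retreat, evStop) → (Retreat, motors_on)
try evDone: (Retreat, evDone) → (Standby, motors_off)
try evClear: (Retreat, evClear) → (Retreat, announce)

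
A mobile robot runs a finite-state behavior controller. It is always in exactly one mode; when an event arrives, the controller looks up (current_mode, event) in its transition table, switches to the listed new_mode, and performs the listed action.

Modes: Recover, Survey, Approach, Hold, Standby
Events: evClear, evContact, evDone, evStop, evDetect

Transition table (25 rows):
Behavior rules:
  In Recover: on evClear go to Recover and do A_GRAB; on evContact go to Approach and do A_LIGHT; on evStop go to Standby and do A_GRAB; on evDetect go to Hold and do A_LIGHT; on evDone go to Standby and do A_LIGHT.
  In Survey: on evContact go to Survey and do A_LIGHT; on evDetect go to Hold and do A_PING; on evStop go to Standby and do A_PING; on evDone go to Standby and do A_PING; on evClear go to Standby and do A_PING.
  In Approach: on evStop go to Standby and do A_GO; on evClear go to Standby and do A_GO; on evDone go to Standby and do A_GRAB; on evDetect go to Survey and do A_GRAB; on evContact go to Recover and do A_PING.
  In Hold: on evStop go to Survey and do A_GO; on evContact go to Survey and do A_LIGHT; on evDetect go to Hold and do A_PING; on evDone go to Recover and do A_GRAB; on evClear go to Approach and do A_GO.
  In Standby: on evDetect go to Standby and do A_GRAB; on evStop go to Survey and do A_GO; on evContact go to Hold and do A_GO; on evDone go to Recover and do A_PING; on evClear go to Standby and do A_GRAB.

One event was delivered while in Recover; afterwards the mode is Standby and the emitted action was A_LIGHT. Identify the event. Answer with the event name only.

try evClear: (Recover, evClear) → (Recover, A_GRAB)
try evContact: (Recover, evContact) → (Approach, A_LIGHT)
try evDone: (Recover, evDone) → (Standby, A_LIGHT)  ← matches
try evStop: (Recover, evStop) → (Standby, A_GRAB)
try evDetect: (Recover, evDetect) → (Hold, A_LIGHT)

evDone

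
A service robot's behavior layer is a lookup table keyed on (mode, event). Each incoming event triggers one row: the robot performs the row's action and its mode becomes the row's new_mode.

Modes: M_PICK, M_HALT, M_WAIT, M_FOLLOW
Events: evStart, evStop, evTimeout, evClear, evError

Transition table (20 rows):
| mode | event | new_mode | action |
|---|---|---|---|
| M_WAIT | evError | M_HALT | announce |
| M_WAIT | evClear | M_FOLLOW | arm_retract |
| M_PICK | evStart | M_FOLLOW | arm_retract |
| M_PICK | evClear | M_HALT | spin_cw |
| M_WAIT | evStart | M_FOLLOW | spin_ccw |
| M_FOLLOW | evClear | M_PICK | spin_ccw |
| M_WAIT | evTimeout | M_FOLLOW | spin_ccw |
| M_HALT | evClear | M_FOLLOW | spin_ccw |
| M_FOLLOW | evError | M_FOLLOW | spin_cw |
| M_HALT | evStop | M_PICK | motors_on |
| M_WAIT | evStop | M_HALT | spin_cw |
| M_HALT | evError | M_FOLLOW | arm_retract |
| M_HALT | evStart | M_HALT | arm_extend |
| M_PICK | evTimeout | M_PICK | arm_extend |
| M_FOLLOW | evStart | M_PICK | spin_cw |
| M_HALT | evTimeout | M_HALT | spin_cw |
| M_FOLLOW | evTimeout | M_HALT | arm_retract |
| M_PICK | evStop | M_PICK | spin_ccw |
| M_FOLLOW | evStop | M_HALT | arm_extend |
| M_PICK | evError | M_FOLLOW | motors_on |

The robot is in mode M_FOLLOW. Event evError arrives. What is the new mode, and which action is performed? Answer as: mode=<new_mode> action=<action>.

mode=M_FOLLOW action=spin_cw

current mode = M_FOLLOW; filter table to that mode:
  (M_FOLLOW, evClear) → (M_PICK, spin_ccw)
  (M_FOLLOW, evError) → (M_FOLLOW, spin_cw)  ← event matches
  (M_FOLLOW, evStart) → (M_PICK, spin_cw)
  (M_FOLLOW, evTimeout) → (M_HALT, arm_retract)
  (M_FOLLOW, evStop) → (M_HALT, arm_extend)
event = evError selects (M_FOLLOW, spin_cw)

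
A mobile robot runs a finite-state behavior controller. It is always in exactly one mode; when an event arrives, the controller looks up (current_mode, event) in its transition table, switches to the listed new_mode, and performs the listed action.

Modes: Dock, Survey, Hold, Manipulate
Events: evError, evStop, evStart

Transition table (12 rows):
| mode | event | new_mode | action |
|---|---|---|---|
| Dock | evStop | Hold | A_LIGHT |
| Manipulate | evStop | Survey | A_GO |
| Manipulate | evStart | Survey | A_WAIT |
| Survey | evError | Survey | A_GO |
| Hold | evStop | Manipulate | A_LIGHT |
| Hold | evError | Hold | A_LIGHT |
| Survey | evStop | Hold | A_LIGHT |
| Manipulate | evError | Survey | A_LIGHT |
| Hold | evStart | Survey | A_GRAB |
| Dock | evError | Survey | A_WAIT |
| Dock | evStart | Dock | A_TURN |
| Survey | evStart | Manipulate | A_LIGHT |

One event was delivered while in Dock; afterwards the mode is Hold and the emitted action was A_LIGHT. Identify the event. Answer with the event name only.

try evError: (Dock, evError) → (Survey, A_WAIT)
try evStop: (Dock, evStop) → (Hold, A_LIGHT)  ← matches
try evStart: (Dock, evStart) → (Dock, A_TURN)

evStop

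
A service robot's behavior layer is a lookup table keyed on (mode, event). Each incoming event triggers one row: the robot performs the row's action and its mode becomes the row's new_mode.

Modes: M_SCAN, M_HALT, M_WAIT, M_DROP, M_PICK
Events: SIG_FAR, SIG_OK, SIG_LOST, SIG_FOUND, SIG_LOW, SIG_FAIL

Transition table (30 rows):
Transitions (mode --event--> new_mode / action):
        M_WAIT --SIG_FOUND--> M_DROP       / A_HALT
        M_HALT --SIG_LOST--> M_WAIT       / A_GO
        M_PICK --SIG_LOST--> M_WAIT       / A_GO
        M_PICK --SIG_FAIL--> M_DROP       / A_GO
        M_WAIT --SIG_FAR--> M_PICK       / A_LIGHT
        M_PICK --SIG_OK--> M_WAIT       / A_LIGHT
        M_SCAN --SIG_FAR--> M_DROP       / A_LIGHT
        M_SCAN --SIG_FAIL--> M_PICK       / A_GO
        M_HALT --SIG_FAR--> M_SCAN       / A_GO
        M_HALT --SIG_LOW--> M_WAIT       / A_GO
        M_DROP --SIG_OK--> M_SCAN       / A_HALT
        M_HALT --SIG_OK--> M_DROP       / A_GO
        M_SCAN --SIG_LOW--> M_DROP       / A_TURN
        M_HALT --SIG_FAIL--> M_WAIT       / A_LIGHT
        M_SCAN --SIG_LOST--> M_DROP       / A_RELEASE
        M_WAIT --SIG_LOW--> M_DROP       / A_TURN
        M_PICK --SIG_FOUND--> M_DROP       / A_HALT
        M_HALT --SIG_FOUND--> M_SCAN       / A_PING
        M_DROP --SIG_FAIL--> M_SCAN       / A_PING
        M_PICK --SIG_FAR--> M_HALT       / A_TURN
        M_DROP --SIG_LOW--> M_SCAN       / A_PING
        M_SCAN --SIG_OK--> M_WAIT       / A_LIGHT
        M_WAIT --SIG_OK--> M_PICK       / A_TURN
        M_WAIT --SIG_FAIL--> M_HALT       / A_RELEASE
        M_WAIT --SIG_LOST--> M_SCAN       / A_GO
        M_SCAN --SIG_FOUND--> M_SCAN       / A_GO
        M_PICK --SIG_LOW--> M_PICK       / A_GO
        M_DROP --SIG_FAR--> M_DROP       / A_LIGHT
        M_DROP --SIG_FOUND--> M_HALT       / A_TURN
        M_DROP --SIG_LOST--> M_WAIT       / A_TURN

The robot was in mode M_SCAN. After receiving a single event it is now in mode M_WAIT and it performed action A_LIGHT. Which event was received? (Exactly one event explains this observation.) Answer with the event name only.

try SIG_FAR: (M_SCAN, SIG_FAR) → (M_DROP, A_LIGHT)
try SIG_OK: (M_SCAN, SIG_OK) → (M_WAIT, A_LIGHT)  ← matches
try SIG_LOST: (M_SCAN, SIG_LOST) → (M_DROP, A_RELEASE)
try SIG_FOUND: (M_SCAN, SIG_FOUND) → (M_SCAN, A_GO)
try SIG_LOW: (M_SCAN, SIG_LOW) → (M_DROP, A_TURN)
try SIG_FAIL: (M_SCAN, SIG_FAIL) → (M_PICK, A_GO)

SIG_OK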